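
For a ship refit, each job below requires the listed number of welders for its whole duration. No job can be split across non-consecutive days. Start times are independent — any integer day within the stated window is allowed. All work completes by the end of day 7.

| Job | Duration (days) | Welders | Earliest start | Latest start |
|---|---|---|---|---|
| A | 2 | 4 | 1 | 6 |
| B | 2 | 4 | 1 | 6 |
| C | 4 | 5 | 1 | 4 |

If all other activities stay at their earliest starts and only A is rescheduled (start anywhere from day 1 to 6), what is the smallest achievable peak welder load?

9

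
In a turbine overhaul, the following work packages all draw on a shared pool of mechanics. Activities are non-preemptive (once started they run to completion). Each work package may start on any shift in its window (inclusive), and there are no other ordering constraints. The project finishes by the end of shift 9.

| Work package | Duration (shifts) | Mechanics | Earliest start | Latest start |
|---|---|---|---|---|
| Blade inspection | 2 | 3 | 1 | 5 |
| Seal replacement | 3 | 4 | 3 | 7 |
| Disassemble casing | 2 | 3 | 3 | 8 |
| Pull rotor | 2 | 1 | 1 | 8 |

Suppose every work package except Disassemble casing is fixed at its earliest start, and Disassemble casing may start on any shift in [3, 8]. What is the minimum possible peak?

4

Disassemble casing@3: s1:4  s2:4  s3:7  s4:7  s5:4  s6:0  s7:0  s8:0  s9:0 → peak 7
Disassemble casing@4: s1:4  s2:4  s3:4  s4:7  s5:7  s6:0  s7:0  s8:0  s9:0 → peak 7
Disassemble casing@5: s1:4  s2:4  s3:4  s4:4  s5:7  s6:3  s7:0  s8:0  s9:0 → peak 7
Disassemble casing@6: s1:4  s2:4  s3:4  s4:4  s5:4  s6:3  s7:3  s8:0  s9:0 → peak 4
Disassemble casing@7: s1:4  s2:4  s3:4  s4:4  s5:4  s6:0  s7:3  s8:3  s9:0 → peak 4
Disassemble casing@8: s1:4  s2:4  s3:4  s4:4  s5:4  s6:0  s7:0  s8:3  s9:3 → peak 4
Best is Disassemble casing@6, peak 4.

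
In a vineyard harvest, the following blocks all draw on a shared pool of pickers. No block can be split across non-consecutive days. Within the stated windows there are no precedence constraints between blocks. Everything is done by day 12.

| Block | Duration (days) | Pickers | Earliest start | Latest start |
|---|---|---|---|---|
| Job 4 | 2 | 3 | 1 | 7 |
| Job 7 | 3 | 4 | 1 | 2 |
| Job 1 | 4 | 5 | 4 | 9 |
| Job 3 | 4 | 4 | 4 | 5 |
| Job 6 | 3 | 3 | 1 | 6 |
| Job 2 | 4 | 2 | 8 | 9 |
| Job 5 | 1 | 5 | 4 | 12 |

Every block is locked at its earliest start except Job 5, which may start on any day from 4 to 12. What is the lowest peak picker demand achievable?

10

Job 5@4: d1:10  d2:10  d3:7  d4:14  d5:9  d6:9  d7:9  d8:2  d9:2  d10:2  d11:2  d12:0 → peak 14
Job 5@5: d1:10  d2:10  d3:7  d4:9  d5:14  d6:9  d7:9  d8:2  d9:2  d10:2  d11:2  d12:0 → peak 14
Job 5@6: d1:10  d2:10  d3:7  d4:9  d5:9  d6:14  d7:9  d8:2  d9:2  d10:2  d11:2  d12:0 → peak 14
Job 5@7: d1:10  d2:10  d3:7  d4:9  d5:9  d6:9  d7:14  d8:2  d9:2  d10:2  d11:2  d12:0 → peak 14
Job 5@8: d1:10  d2:10  d3:7  d4:9  d5:9  d6:9  d7:9  d8:7  d9:2  d10:2  d11:2  d12:0 → peak 10
Job 5@9: d1:10  d2:10  d3:7  d4:9  d5:9  d6:9  d7:9  d8:2  d9:7  d10:2  d11:2  d12:0 → peak 10
Job 5@10: d1:10  d2:10  d3:7  d4:9  d5:9  d6:9  d7:9  d8:2  d9:2  d10:7  d11:2  d12:0 → peak 10
Job 5@11: d1:10  d2:10  d3:7  d4:9  d5:9  d6:9  d7:9  d8:2  d9:2  d10:2  d11:7  d12:0 → peak 10
Job 5@12: d1:10  d2:10  d3:7  d4:9  d5:9  d6:9  d7:9  d8:2  d9:2  d10:2  d11:2  d12:5 → peak 10
Best is Job 5@8, peak 10.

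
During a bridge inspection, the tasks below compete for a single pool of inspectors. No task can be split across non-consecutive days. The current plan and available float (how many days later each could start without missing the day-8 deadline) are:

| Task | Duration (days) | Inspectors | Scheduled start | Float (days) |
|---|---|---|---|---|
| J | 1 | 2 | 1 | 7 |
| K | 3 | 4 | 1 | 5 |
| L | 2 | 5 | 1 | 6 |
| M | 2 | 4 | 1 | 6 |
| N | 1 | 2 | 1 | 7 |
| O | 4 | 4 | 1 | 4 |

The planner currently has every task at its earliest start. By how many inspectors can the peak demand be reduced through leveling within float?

13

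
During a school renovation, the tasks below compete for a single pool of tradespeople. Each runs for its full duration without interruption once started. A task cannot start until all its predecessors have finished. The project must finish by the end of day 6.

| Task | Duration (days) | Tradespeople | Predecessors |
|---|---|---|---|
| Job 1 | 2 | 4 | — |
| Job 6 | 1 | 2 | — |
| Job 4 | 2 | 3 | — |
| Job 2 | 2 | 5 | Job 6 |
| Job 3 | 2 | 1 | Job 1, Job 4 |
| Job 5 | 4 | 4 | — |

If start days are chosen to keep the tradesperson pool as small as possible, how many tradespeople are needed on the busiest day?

Early-start (Job 1@1, Job 6@1, Job 4@1, Job 2@2, Job 3@3, Job 5@1) gives peak 16: d1:13  d2:16  d3:10  d4:5  d5:0  d6:0.
Shift Job 2→3, Job 3→5, Job 5→3.
Schedule Job 1@1, Job 6@1, Job 4@1, Job 2@3, Job 3@5, Job 5@3: d1:9  d2:7  d3:9  d4:9  d5:5  d6:5 — peak 9.

9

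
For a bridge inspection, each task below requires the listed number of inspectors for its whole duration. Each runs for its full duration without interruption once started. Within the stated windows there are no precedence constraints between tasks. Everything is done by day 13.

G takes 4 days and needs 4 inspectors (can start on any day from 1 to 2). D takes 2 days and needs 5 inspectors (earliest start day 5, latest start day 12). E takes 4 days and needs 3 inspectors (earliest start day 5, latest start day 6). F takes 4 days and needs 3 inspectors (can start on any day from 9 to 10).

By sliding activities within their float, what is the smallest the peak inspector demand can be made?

8

Schedule G@1, D@5, E@5, F@9: d1:4  d2:4  d3:4  d4:4  d5:8  d6:8  d7:3  d8:3  d9:3  d10:3  d11:3  d12:3  d13:0 — peak 8.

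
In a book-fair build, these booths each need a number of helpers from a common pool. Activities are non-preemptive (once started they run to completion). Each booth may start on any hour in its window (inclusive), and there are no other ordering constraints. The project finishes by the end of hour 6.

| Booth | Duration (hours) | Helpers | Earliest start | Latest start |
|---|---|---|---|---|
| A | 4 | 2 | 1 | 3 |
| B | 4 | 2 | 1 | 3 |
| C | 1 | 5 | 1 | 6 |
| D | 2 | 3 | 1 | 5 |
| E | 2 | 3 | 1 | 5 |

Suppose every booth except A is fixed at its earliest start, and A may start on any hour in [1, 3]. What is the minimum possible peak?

A@1: h1:15  h2:10  h3:4  h4:4  h5:0  h6:0 → peak 15
A@2: h1:13  h2:10  h3:4  h4:4  h5:2  h6:0 → peak 13
A@3: h1:13  h2:8  h3:4  h4:4  h5:2  h6:2 → peak 13
Best is A@2, peak 13.

13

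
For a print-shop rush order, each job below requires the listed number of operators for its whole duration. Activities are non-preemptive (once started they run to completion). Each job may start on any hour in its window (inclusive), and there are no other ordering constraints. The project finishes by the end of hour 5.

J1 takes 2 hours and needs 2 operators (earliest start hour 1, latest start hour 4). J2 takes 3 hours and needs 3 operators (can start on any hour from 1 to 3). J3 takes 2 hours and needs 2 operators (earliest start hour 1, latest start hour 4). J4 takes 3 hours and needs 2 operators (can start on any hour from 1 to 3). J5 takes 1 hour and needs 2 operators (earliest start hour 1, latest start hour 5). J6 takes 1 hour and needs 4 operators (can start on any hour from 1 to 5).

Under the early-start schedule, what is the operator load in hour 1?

At early start, hour 1 has: J1, J2, J3, J4, J5, J6.
Demand: 2 + 3 + 2 + 2 + 2 + 4 = 15.

15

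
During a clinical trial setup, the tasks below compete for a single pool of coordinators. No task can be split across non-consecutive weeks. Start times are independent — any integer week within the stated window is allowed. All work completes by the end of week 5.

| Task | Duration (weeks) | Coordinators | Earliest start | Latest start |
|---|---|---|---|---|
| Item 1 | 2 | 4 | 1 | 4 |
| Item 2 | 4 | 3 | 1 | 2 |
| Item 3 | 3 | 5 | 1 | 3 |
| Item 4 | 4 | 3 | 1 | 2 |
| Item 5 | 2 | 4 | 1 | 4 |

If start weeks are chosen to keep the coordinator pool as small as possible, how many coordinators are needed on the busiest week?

14

Early-start (Item 1@1, Item 2@1, Item 3@1, Item 4@1, Item 5@1) gives peak 19: w1:19  w2:19  w3:11  w4:6  w5:0.
Shift Item 3→3.
Schedule Item 1@1, Item 2@1, Item 3@3, Item 4@1, Item 5@1: w1:14  w2:14  w3:11  w4:11  w5:5 — peak 14.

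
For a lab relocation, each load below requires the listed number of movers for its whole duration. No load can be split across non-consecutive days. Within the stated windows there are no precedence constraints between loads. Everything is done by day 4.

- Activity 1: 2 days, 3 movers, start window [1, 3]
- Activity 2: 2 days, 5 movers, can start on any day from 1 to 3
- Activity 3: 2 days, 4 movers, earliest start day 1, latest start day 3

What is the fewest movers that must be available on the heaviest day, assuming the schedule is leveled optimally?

7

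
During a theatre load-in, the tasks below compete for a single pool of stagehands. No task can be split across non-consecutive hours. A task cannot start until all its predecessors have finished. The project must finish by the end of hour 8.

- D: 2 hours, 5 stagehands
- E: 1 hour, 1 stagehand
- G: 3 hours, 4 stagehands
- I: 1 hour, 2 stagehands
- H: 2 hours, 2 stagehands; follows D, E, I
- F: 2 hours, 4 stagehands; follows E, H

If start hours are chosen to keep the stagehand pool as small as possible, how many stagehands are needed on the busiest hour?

6

Early-start (D@1, E@1, G@1, I@1, H@3, F@5) gives peak 12: h1:12  h2:9  h3:6  h4:2  h5:4  h6:4  h7:0  h8:0.
Shift G→3, I→3, H→4, F→6.
Schedule D@1, E@1, G@3, I@3, H@4, F@6: h1:6  h2:5  h3:6  h4:6  h5:6  h6:4  h7:4  h8:0 — peak 6.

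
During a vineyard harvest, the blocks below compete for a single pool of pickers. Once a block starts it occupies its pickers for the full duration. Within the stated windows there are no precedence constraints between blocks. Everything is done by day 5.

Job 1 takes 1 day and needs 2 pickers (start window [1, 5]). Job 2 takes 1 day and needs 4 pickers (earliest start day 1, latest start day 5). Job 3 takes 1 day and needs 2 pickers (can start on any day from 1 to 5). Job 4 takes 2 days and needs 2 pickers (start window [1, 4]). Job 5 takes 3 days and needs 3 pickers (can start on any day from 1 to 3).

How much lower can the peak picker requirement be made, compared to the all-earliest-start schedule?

8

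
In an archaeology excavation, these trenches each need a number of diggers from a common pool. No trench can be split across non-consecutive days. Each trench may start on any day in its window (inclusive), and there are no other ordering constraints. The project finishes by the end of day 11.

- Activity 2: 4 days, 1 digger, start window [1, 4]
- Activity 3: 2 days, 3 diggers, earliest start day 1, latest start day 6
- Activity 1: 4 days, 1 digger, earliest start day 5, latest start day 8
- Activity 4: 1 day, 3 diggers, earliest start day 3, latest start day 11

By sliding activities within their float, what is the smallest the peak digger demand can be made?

3

Early-start (Activity 2@1, Activity 3@1, Activity 1@5, Activity 4@3) gives peak 4: d1:4  d2:4  d3:4  d4:1  d5:1  d6:1  d7:1  d8:1  d9:0  d10:0  d11:0.
Shift Activity 3→5, Activity 1→7, Activity 4→11.
Schedule Activity 2@1, Activity 3@5, Activity 1@7, Activity 4@11: d1:1  d2:1  d3:1  d4:1  d5:3  d6:3  d7:1  d8:1  d9:1  d10:1  d11:3 — peak 3.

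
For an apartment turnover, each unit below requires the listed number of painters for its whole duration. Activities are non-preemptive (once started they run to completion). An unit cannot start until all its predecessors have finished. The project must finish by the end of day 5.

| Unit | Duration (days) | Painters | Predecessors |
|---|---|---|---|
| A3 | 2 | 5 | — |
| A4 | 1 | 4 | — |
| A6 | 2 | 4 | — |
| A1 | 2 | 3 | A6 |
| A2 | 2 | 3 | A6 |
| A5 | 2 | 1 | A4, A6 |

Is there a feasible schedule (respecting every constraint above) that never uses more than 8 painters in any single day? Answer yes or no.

no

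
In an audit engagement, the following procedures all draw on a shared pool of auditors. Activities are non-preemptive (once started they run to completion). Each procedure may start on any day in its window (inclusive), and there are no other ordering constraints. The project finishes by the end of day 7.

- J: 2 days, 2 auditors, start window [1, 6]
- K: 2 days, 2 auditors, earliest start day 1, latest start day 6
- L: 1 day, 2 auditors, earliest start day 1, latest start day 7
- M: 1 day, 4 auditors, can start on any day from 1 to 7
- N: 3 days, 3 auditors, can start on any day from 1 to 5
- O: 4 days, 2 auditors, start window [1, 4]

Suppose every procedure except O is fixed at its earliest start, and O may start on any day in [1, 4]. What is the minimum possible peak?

O@1: d1:15  d2:9  d3:5  d4:2  d5:0  d6:0  d7:0 → peak 15
O@2: d1:13  d2:9  d3:5  d4:2  d5:2  d6:0  d7:0 → peak 13
O@3: d1:13  d2:7  d3:5  d4:2  d5:2  d6:2  d7:0 → peak 13
O@4: d1:13  d2:7  d3:3  d4:2  d5:2  d6:2  d7:2 → peak 13
Best is O@2, peak 13.

13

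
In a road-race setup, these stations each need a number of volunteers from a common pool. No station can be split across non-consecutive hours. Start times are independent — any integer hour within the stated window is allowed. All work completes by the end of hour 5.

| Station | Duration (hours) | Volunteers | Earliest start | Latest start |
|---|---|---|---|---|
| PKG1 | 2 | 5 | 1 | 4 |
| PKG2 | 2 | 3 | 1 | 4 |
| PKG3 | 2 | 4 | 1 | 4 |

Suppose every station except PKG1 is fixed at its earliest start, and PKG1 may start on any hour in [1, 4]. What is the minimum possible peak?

7

PKG1@1: h1:12  h2:12  h3:0  h4:0  h5:0 → peak 12
PKG1@2: h1:7  h2:12  h3:5  h4:0  h5:0 → peak 12
PKG1@3: h1:7  h2:7  h3:5  h4:5  h5:0 → peak 7
PKG1@4: h1:7  h2:7  h3:0  h4:5  h5:5 → peak 7
Best is PKG1@3, peak 7.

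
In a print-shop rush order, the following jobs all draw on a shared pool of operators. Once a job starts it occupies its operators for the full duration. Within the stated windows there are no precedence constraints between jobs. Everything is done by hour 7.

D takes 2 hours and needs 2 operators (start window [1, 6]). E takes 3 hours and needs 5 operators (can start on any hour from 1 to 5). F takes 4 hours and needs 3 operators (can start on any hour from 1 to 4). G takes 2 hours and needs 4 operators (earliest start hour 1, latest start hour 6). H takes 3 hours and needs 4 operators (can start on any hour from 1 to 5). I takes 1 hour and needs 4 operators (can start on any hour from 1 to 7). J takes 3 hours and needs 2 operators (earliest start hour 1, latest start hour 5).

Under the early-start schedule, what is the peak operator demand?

24

Early-start schedule: D@1, E@1, F@1, G@1, H@1, I@1, J@1.
Load per hour: hour 1: 24, hour 2: 20, hour 3: 14, hour 4: 3, hour 5: 0, hour 6: 0, hour 7: 0.
Peak is 24.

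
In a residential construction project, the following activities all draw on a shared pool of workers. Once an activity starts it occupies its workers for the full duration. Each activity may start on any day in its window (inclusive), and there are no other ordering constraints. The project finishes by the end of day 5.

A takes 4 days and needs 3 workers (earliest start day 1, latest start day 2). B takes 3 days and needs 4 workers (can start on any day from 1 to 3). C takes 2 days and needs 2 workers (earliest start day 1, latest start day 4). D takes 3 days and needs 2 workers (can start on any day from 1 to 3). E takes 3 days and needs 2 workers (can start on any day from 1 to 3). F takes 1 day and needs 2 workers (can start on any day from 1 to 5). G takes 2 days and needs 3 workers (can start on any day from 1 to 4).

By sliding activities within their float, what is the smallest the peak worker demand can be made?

Early-start (A@1, B@1, C@1, D@1, E@1, F@1, G@1) gives peak 18: d1:18  d2:16  d3:11  d4:3  d5:0.
Shift E→3, F→4, G→4.
Schedule A@1, B@1, C@1, D@1, E@3, F@4, G@4: d1:11  d2:11  d3:11  d4:10  d5:5 — peak 11.

11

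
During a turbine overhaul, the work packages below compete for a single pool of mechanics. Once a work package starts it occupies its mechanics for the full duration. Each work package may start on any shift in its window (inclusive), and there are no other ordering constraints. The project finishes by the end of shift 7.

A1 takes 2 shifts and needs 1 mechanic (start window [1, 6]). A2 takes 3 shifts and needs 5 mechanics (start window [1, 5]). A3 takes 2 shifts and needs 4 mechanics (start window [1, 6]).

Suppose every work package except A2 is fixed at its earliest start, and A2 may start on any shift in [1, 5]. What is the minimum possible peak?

5

A2@1: s1:10  s2:10  s3:5  s4:0  s5:0  s6:0  s7:0 → peak 10
A2@2: s1:5  s2:10  s3:5  s4:5  s5:0  s6:0  s7:0 → peak 10
A2@3: s1:5  s2:5  s3:5  s4:5  s5:5  s6:0  s7:0 → peak 5
A2@4: s1:5  s2:5  s3:0  s4:5  s5:5  s6:5  s7:0 → peak 5
A2@5: s1:5  s2:5  s3:0  s4:0  s5:5  s6:5  s7:5 → peak 5
Best is A2@3, peak 5.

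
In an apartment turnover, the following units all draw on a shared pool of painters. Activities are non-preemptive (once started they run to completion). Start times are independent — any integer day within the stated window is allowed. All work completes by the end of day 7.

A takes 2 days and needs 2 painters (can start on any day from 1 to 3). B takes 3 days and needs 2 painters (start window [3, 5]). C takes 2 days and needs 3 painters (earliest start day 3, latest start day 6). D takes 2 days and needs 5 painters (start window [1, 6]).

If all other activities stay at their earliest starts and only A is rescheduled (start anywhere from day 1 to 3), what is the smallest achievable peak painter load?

7

A@1: d1:7  d2:7  d3:5  d4:5  d5:2  d6:0  d7:0 → peak 7
A@2: d1:5  d2:7  d3:7  d4:5  d5:2  d6:0  d7:0 → peak 7
A@3: d1:5  d2:5  d3:7  d4:7  d5:2  d6:0  d7:0 → peak 7
Best is A@1, peak 7.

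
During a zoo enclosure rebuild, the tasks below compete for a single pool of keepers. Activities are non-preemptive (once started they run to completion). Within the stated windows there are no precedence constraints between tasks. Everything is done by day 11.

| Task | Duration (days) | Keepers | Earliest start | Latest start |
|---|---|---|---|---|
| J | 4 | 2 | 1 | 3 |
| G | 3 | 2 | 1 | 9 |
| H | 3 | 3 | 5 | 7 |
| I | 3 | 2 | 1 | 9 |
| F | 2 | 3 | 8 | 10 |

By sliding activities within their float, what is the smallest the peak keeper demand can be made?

Early-start (J@1, G@1, H@5, I@1, F@8) gives peak 6: d1:6  d2:6  d3:6  d4:2  d5:3  d6:3  d7:3  d8:3  d9:3  d10:0  d11:0.
Shift H→7, I→4, F→10.
Schedule J@1, G@1, H@7, I@4, F@10: d1:4  d2:4  d3:4  d4:4  d5:2  d6:2  d7:3  d8:3  d9:3  d10:3  d11:3 — peak 4.
Total keeper-days = 35 over 11 days ⇒ peak ≥ ⌈35/11⌉ = 4, so 4 is optimal.

4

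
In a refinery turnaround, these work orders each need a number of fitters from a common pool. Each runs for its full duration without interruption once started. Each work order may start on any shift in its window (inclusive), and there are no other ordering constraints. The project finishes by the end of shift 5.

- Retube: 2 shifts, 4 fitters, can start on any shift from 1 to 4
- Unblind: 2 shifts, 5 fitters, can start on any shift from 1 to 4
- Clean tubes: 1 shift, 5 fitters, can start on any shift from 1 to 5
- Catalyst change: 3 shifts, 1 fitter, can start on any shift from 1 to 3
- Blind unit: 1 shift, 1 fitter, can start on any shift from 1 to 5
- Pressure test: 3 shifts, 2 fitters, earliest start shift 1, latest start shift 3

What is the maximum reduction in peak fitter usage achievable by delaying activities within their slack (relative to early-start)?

Early-start peak: s1:18  s2:12  s3:3  s4:0  s5:0 ⇒ 18.
Leveled (Retube@2, Unblind@4, Clean tubes@1, Catalyst change@1, Blind unit@1, Pressure test@2): s1:7  s2:7  s3:7  s4:7  s5:5 ⇒ 7.
Reduction 18 − 7 = 11.

11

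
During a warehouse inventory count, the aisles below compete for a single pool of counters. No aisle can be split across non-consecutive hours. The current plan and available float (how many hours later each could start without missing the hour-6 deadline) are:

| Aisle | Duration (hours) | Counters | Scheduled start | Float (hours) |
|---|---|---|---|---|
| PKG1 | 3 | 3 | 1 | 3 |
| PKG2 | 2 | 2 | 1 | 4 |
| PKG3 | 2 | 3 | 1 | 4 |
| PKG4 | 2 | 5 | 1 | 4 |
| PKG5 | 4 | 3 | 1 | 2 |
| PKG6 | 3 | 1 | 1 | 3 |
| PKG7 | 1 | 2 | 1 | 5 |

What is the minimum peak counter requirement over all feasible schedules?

8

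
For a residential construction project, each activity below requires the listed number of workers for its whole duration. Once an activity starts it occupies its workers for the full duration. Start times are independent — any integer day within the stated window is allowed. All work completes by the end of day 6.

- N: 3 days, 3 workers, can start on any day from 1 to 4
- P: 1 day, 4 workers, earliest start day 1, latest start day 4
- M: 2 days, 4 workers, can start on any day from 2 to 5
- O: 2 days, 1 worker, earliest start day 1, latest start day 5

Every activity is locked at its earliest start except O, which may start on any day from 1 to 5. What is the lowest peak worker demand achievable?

O@1: d1:8  d2:8  d3:7  d4:0  d5:0  d6:0 → peak 8
O@2: d1:7  d2:8  d3:8  d4:0  d5:0  d6:0 → peak 8
O@3: d1:7  d2:7  d3:8  d4:1  d5:0  d6:0 → peak 8
O@4: d1:7  d2:7  d3:7  d4:1  d5:1  d6:0 → peak 7
O@5: d1:7  d2:7  d3:7  d4:0  d5:1  d6:1 → peak 7
Best is O@4, peak 7.

7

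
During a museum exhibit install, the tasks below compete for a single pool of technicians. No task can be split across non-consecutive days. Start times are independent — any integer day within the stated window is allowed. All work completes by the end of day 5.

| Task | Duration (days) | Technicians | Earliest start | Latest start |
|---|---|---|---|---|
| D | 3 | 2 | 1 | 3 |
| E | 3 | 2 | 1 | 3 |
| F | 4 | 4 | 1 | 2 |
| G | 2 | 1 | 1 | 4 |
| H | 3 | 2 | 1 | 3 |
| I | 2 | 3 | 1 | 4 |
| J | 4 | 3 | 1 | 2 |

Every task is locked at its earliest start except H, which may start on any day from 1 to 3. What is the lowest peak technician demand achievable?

H@1: d1:17  d2:17  d3:13  d4:7  d5:0 → peak 17
H@2: d1:15  d2:17  d3:13  d4:9  d5:0 → peak 17
H@3: d1:15  d2:15  d3:13  d4:9  d5:2 → peak 15
Best is H@3, peak 15.

15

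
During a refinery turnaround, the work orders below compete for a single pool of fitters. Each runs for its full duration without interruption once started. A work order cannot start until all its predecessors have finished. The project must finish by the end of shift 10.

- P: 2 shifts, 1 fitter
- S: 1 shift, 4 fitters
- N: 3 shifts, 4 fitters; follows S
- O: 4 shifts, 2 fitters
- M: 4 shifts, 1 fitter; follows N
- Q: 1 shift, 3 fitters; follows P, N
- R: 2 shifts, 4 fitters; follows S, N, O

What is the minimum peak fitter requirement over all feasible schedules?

Early-start (P@1, S@1, N@2, O@1, M@5, Q@5, R@5) gives peak 8: s1:7  s2:7  s3:6  s4:6  s5:8  s6:5  s7:1  s8:1  s9:0  s10:0.
Shift O→5, M→6, R→9.
Schedule P@1, S@1, N@2, O@5, M@6, Q@5, R@9: s1:5  s2:5  s3:4  s4:4  s5:5  s6:3  s7:3  s8:3  s9:5  s10:4 — peak 5.
Total fitter-shifts = 41 over 10 shifts ⇒ peak ≥ ⌈41/10⌉ = 5, so 5 is optimal.

5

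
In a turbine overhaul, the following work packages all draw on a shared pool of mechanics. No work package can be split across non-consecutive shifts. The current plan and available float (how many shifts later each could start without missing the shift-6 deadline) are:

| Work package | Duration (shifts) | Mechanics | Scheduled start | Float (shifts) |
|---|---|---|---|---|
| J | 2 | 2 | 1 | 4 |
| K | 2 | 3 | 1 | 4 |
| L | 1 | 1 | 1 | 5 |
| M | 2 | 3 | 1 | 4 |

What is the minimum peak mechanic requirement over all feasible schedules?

3

Early-start (J@1, K@1, L@1, M@1) gives peak 9: s1:9  s2:8  s3:0  s4:0  s5:0  s6:0.
Shift K→3, M→5.
Schedule J@1, K@3, L@1, M@5: s1:3  s2:2  s3:3  s4:3  s5:3  s6:3 — peak 3.
Total mechanic-shifts = 17 over 6 shifts ⇒ peak ≥ ⌈17/6⌉ = 3, so 3 is optimal.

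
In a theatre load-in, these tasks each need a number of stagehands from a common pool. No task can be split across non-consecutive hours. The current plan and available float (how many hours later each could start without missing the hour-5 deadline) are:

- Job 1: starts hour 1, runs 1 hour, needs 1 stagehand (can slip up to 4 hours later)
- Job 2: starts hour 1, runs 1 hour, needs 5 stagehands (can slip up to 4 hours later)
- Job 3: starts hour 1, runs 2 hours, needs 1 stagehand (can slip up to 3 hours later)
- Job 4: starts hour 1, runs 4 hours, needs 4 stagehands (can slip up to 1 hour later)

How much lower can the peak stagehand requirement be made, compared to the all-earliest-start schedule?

Early-start peak: h1:11  h2:5  h3:4  h4:4  h5:0 ⇒ 11.
Leveled (Job 1@1, Job 2@5, Job 3@2, Job 4@1): h1:5  h2:5  h3:5  h4:4  h5:5 ⇒ 5.
Reduction 11 − 5 = 6.

6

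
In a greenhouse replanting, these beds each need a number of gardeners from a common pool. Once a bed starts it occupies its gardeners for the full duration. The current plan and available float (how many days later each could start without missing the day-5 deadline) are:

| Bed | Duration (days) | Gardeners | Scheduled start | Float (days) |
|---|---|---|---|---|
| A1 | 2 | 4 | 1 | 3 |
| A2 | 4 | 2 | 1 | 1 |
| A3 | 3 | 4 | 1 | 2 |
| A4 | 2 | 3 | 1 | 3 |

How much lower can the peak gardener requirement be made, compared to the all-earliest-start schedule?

Early-start peak: d1:13  d2:13  d3:6  d4:2  d5:0 ⇒ 13.
Leveled (A1@1, A2@1, A3@3, A4@1): d1:9  d2:9  d3:6  d4:6  d5:4 ⇒ 9.
Reduction 13 − 9 = 4.

4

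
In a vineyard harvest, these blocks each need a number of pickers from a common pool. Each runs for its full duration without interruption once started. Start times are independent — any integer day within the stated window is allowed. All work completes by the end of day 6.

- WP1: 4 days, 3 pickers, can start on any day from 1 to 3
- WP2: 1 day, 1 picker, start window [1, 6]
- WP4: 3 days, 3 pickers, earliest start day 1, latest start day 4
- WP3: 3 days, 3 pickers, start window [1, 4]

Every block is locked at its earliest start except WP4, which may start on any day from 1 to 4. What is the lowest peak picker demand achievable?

7

WP4@1: d1:10  d2:9  d3:9  d4:3  d5:0  d6:0 → peak 10
WP4@2: d1:7  d2:9  d3:9  d4:6  d5:0  d6:0 → peak 9
WP4@3: d1:7  d2:6  d3:9  d4:6  d5:3  d6:0 → peak 9
WP4@4: d1:7  d2:6  d3:6  d4:6  d5:3  d6:3 → peak 7
Best is WP4@4, peak 7.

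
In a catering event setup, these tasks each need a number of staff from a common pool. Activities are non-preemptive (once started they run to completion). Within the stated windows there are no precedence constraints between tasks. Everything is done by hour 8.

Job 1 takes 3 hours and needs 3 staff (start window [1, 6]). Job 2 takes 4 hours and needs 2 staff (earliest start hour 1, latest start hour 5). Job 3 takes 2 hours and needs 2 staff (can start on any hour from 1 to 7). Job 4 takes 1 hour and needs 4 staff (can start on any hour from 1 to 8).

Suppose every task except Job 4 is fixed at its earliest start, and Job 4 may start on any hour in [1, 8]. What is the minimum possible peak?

7

Job 4@1: h1:11  h2:7  h3:5  h4:2  h5:0  h6:0  h7:0  h8:0 → peak 11
Job 4@2: h1:7  h2:11  h3:5  h4:2  h5:0  h6:0  h7:0  h8:0 → peak 11
Job 4@3: h1:7  h2:7  h3:9  h4:2  h5:0  h6:0  h7:0  h8:0 → peak 9
Job 4@4: h1:7  h2:7  h3:5  h4:6  h5:0  h6:0  h7:0  h8:0 → peak 7
Job 4@5: h1:7  h2:7  h3:5  h4:2  h5:4  h6:0  h7:0  h8:0 → peak 7
Job 4@6: h1:7  h2:7  h3:5  h4:2  h5:0  h6:4  h7:0  h8:0 → peak 7
Job 4@7: h1:7  h2:7  h3:5  h4:2  h5:0  h6:0  h7:4  h8:0 → peak 7
Job 4@8: h1:7  h2:7  h3:5  h4:2  h5:0  h6:0  h7:0  h8:4 → peak 7
Best is Job 4@4, peak 7.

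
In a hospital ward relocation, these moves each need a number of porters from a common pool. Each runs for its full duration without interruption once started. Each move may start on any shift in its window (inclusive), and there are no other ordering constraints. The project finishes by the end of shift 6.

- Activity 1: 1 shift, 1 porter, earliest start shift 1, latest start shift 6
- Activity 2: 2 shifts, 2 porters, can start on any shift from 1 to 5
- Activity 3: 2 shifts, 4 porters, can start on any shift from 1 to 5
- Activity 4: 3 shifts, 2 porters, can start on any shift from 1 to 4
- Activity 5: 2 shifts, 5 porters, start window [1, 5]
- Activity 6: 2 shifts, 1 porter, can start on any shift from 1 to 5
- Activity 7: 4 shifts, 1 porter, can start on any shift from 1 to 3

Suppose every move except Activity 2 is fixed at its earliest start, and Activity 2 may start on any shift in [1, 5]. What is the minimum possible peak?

14

Activity 2@1: s1:16  s2:15  s3:3  s4:1  s5:0  s6:0 → peak 16
Activity 2@2: s1:14  s2:15  s3:5  s4:1  s5:0  s6:0 → peak 15
Activity 2@3: s1:14  s2:13  s3:5  s4:3  s5:0  s6:0 → peak 14
Activity 2@4: s1:14  s2:13  s3:3  s4:3  s5:2  s6:0 → peak 14
Activity 2@5: s1:14  s2:13  s3:3  s4:1  s5:2  s6:2 → peak 14
Best is Activity 2@3, peak 14.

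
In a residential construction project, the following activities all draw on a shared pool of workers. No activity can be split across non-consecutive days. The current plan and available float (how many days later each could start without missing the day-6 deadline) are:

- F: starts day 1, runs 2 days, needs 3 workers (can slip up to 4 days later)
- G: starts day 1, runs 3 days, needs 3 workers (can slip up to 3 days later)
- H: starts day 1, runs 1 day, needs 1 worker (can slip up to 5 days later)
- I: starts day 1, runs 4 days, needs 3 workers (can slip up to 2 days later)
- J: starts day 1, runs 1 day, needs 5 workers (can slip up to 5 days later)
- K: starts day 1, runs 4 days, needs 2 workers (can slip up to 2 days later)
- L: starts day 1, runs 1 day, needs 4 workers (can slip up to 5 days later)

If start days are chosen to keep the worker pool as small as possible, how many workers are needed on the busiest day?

Early-start (F@1, G@1, H@1, I@1, J@1, K@1, L@1) gives peak 21: d1:21  d2:11  d3:8  d4:5  d5:0  d6:0.
Shift H→4, I→3, J→5, L→6.
Schedule F@1, G@1, H@4, I@3, J@5, K@1, L@6: d1:8  d2:8  d3:8  d4:6  d5:8  d6:7 — peak 8.
Total worker-days = 45 over 6 days ⇒ peak ≥ ⌈45/6⌉ = 8, so 8 is optimal.

8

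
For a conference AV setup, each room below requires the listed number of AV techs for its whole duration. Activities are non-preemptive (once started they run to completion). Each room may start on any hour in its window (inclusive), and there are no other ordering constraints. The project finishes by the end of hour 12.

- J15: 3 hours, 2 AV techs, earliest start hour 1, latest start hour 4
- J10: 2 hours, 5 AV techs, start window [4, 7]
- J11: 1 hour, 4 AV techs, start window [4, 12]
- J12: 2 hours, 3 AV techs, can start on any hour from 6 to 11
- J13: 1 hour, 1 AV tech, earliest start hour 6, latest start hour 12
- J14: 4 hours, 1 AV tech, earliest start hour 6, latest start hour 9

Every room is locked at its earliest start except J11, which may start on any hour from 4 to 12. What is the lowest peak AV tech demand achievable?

J11@4: h1:2  h2:2  h3:2  h4:9  h5:5  h6:5  h7:4  h8:1  h9:1  h10:0  h11:0  h12:0 → peak 9
J11@5: h1:2  h2:2  h3:2  h4:5  h5:9  h6:5  h7:4  h8:1  h9:1  h10:0  h11:0  h12:0 → peak 9
J11@6: h1:2  h2:2  h3:2  h4:5  h5:5  h6:9  h7:4  h8:1  h9:1  h10:0  h11:0  h12:0 → peak 9
J11@7: h1:2  h2:2  h3:2  h4:5  h5:5  h6:5  h7:8  h8:1  h9:1  h10:0  h11:0  h12:0 → peak 8
J11@8: h1:2  h2:2  h3:2  h4:5  h5:5  h6:5  h7:4  h8:5  h9:1  h10:0  h11:0  h12:0 → peak 5
J11@9: h1:2  h2:2  h3:2  h4:5  h5:5  h6:5  h7:4  h8:1  h9:5  h10:0  h11:0  h12:0 → peak 5
J11@10: h1:2  h2:2  h3:2  h4:5  h5:5  h6:5  h7:4  h8:1  h9:1  h10:4  h11:0  h12:0 → peak 5
J11@11: h1:2  h2:2  h3:2  h4:5  h5:5  h6:5  h7:4  h8:1  h9:1  h10:0  h11:4  h12:0 → peak 5
J11@12: h1:2  h2:2  h3:2  h4:5  h5:5  h6:5  h7:4  h8:1  h9:1  h10:0  h11:0  h12:4 → peak 5
Best is J11@8, peak 5.

5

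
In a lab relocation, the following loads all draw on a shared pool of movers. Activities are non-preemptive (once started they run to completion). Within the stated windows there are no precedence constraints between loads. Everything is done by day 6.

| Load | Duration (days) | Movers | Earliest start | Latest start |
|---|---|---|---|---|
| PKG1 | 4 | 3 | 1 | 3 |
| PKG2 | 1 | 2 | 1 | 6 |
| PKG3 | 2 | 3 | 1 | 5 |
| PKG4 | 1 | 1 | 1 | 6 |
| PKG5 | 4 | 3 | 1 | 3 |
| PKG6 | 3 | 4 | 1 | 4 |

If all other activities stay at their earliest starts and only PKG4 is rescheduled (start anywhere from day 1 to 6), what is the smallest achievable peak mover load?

PKG4@1: d1:16  d2:13  d3:10  d4:6  d5:0  d6:0 → peak 16
PKG4@2: d1:15  d2:14  d3:10  d4:6  d5:0  d6:0 → peak 15
PKG4@3: d1:15  d2:13  d3:11  d4:6  d5:0  d6:0 → peak 15
PKG4@4: d1:15  d2:13  d3:10  d4:7  d5:0  d6:0 → peak 15
PKG4@5: d1:15  d2:13  d3:10  d4:6  d5:1  d6:0 → peak 15
PKG4@6: d1:15  d2:13  d3:10  d4:6  d5:0  d6:1 → peak 15
Best is PKG4@2, peak 15.

15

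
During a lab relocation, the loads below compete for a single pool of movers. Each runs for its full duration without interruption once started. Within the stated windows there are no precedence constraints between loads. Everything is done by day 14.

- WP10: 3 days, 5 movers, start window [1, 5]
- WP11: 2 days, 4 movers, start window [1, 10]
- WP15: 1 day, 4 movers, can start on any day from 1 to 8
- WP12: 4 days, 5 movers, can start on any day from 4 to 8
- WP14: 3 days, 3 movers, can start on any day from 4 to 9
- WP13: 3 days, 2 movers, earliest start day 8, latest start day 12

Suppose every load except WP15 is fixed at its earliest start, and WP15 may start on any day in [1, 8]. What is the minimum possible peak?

WP15@1: d1:13  d2:9  d3:5  d4:8  d5:8  d6:8  d7:5  d8:2  d9:2  d10:2  d11:0  d12:0  d13:0  d14:0 → peak 13
WP15@2: d1:9  d2:13  d3:5  d4:8  d5:8  d6:8  d7:5  d8:2  d9:2  d10:2  d11:0  d12:0  d13:0  d14:0 → peak 13
WP15@3: d1:9  d2:9  d3:9  d4:8  d5:8  d6:8  d7:5  d8:2  d9:2  d10:2  d11:0  d12:0  d13:0  d14:0 → peak 9
WP15@4: d1:9  d2:9  d3:5  d4:12  d5:8  d6:8  d7:5  d8:2  d9:2  d10:2  d11:0  d12:0  d13:0  d14:0 → peak 12
WP15@5: d1:9  d2:9  d3:5  d4:8  d5:12  d6:8  d7:5  d8:2  d9:2  d10:2  d11:0  d12:0  d13:0  d14:0 → peak 12
WP15@6: d1:9  d2:9  d3:5  d4:8  d5:8  d6:12  d7:5  d8:2  d9:2  d10:2  d11:0  d12:0  d13:0  d14:0 → peak 12
WP15@7: d1:9  d2:9  d3:5  d4:8  d5:8  d6:8  d7:9  d8:2  d9:2  d10:2  d11:0  d12:0  d13:0  d14:0 → peak 9
WP15@8: d1:9  d2:9  d3:5  d4:8  d5:8  d6:8  d7:5  d8:6  d9:2  d10:2  d11:0  d12:0  d13:0  d14:0 → peak 9
Best is WP15@3, peak 9.

9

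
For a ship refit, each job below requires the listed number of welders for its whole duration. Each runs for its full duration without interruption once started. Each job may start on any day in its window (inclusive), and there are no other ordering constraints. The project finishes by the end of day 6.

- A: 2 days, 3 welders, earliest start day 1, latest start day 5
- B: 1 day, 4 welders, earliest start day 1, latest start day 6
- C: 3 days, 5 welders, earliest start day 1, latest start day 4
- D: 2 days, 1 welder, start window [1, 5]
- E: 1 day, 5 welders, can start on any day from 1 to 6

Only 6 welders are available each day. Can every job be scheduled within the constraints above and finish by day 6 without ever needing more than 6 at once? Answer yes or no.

The minimum achievable peak is 7; 6 < 7, so no feasible schedule stays within the cap.

no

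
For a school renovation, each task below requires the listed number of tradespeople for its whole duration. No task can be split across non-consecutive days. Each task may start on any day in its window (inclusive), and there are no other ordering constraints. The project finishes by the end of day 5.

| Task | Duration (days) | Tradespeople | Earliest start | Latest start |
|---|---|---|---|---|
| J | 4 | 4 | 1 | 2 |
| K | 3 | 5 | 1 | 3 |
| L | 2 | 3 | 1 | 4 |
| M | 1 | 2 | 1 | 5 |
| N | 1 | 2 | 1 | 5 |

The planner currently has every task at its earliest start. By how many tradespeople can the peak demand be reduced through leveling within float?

7

Early-start peak: d1:16  d2:12  d3:9  d4:4  d5:0 ⇒ 16.
Leveled (J@1, K@1, L@4, M@4, N@5): d1:9  d2:9  d3:9  d4:9  d5:5 ⇒ 9.
Reduction 16 − 9 = 7.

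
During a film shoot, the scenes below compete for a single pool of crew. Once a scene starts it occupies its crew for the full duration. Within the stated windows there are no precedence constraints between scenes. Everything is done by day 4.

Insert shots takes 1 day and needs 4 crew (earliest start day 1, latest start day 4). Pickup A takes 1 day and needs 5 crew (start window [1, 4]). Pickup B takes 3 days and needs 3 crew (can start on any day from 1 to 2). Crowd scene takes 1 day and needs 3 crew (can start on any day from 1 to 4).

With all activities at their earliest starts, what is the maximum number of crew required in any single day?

15

Early-start schedule: Insert shots@1, Pickup A@1, Pickup B@1, Crowd scene@1.
Load per day: day 1: 15, day 2: 3, day 3: 3, day 4: 0.
Peak is 15.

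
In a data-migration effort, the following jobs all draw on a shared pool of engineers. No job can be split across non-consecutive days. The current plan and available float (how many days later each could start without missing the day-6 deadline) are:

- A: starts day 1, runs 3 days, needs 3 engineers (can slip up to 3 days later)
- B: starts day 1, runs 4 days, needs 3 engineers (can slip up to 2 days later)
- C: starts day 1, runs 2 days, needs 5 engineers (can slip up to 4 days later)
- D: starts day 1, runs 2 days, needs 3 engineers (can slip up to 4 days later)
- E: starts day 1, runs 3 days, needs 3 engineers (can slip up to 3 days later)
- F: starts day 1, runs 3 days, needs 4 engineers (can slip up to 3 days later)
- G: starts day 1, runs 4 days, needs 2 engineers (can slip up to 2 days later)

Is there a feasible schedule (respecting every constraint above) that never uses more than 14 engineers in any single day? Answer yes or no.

yes

Schedule A@1, B@1, C@1, D@5, E@3, F@4, G@3: d1:11  d2:11  d3:11  d4:12  d5:12  d6:9 — peak 12 ≤ 14.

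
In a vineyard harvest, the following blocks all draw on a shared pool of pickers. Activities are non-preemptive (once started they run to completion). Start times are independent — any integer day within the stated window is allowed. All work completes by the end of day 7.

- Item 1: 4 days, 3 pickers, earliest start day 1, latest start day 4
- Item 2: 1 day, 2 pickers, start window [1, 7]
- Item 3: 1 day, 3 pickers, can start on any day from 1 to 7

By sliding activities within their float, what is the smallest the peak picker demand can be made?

3

Early-start (Item 1@1, Item 2@1, Item 3@1) gives peak 8: d1:8  d2:3  d3:3  d4:3  d5:0  d6:0  d7:0.
Shift Item 2→5, Item 3→6.
Schedule Item 1@1, Item 2@5, Item 3@6: d1:3  d2:3  d3:3  d4:3  d5:2  d6:3  d7:0 — peak 3.
Total picker-days = 17 over 7 days ⇒ peak ≥ ⌈17/7⌉ = 3, so 3 is optimal.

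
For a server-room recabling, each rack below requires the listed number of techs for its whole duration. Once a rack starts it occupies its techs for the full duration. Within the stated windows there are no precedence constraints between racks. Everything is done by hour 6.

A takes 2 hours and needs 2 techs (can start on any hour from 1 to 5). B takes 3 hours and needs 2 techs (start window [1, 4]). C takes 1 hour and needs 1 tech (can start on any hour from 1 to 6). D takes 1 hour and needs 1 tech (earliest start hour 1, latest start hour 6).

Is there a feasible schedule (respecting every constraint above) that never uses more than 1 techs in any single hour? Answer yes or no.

Total tech-hours = 12; over 6 hours the average is 12/6 > 1, so some hour must exceed 1.

no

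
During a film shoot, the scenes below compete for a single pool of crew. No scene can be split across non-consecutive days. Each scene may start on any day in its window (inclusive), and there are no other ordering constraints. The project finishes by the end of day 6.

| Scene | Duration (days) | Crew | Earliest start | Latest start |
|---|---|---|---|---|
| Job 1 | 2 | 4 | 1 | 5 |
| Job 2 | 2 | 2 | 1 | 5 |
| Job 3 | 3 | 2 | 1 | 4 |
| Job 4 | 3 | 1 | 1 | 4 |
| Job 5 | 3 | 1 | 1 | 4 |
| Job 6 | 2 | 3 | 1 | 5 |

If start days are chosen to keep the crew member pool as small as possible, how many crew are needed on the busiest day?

Early-start (Job 1@1, Job 2@1, Job 3@1, Job 4@1, Job 5@1, Job 6@1) gives peak 13: d1:13  d2:13  d3:4  d4:0  d5:0  d6:0.
Shift Job 2→3, Job 4→3, Job 5→3, Job 6→5.
Schedule Job 1@1, Job 2@3, Job 3@1, Job 4@3, Job 5@3, Job 6@5: d1:6  d2:6  d3:6  d4:4  d5:5  d6:3 — peak 6.

6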